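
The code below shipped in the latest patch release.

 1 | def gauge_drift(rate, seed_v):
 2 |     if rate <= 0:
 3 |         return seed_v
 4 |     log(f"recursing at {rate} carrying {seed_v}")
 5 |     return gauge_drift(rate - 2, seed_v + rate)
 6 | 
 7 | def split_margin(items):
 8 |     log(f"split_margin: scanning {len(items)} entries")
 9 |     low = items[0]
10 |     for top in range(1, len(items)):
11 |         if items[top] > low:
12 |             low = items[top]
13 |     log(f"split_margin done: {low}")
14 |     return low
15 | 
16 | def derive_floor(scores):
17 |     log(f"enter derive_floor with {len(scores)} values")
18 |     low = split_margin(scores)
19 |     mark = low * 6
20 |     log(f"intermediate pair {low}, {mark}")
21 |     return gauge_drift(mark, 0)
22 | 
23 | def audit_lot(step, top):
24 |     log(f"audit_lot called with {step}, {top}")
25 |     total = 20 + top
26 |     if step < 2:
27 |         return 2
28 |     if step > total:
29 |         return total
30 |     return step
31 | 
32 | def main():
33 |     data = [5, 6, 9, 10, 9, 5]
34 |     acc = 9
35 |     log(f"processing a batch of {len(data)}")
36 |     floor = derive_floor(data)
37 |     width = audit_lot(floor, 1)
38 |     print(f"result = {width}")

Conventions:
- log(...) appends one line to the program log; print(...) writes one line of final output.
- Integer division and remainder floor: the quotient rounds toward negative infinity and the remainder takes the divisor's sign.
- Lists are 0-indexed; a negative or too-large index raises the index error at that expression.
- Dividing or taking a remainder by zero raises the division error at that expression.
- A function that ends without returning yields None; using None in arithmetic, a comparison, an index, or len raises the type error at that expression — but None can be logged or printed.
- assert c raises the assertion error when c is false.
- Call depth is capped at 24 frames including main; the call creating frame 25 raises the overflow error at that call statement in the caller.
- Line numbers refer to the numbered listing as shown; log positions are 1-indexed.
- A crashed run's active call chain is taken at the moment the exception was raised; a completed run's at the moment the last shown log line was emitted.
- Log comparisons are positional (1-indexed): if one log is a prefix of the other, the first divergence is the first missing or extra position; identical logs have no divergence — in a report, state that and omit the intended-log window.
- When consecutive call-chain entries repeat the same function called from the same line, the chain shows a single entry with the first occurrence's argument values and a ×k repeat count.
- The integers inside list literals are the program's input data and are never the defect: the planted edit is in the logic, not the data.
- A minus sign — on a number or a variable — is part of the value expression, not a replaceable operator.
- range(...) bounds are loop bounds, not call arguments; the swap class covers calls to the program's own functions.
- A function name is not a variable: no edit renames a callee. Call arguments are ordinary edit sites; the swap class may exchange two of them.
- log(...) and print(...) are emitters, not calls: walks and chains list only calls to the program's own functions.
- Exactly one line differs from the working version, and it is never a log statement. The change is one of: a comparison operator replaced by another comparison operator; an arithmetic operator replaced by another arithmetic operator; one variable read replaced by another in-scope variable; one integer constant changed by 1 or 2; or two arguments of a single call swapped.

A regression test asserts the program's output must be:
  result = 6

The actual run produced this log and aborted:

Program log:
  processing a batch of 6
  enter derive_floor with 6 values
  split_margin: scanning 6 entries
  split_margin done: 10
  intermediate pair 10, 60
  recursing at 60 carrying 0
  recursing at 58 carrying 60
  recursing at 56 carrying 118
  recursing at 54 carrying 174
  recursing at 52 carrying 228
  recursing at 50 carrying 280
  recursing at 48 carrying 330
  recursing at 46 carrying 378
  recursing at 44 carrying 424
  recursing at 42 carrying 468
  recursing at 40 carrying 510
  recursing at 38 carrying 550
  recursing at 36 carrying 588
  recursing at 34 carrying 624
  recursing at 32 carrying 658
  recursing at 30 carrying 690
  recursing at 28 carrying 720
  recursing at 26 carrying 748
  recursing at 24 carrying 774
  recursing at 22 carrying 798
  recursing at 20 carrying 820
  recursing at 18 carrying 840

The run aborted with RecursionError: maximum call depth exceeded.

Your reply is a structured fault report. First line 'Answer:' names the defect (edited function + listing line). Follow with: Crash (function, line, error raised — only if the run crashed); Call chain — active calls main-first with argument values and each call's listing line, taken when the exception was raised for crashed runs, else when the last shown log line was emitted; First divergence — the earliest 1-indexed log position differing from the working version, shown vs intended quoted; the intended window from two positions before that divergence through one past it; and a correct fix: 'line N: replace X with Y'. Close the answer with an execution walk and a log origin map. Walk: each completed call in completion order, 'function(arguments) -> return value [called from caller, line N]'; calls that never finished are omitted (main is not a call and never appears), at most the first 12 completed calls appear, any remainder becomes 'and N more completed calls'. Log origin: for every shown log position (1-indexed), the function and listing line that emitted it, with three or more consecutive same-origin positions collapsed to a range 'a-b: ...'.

Answer: the defect is in derive_floor at line 19.
Core observation: Position 5 is the first bad log line: 'intermediate pair 10, 60' should read 'intermediate pair 10, 4'.
Crash: gauge_drift, line 5, RecursionError.
Call chain: main -> derive_floor([5, 6, 9, 10, 9, 5]) (called at line 36) -> gauge_drift(60, 0) (called at line 21) -> gauge_drift(58, 60) (called at line 5) ×21.
First divergence: position 5 — the shown line 'intermediate pair 10, 60' should read 'intermediate pair 10, 4'.
Intended log window:
  3: split_margin: scanning 6 entries
  4: split_margin done: 10
  5: intermediate pair 10, 4
  6: recursing at 4 carrying 0
Execution walk:
  split_margin([5, 6, 9, 10, 9, 5]) -> 10  [called from derive_floor, line 18]
Log origin:
  1 — main, line 35
  2 — derive_floor, line 17
  3 — split_margin, line 8
  4 — split_margin, line 13
  5 — derive_floor, line 20
  6-27 — gauge_drift, line 4
A correct fix: line 19: replace `*` with `%`.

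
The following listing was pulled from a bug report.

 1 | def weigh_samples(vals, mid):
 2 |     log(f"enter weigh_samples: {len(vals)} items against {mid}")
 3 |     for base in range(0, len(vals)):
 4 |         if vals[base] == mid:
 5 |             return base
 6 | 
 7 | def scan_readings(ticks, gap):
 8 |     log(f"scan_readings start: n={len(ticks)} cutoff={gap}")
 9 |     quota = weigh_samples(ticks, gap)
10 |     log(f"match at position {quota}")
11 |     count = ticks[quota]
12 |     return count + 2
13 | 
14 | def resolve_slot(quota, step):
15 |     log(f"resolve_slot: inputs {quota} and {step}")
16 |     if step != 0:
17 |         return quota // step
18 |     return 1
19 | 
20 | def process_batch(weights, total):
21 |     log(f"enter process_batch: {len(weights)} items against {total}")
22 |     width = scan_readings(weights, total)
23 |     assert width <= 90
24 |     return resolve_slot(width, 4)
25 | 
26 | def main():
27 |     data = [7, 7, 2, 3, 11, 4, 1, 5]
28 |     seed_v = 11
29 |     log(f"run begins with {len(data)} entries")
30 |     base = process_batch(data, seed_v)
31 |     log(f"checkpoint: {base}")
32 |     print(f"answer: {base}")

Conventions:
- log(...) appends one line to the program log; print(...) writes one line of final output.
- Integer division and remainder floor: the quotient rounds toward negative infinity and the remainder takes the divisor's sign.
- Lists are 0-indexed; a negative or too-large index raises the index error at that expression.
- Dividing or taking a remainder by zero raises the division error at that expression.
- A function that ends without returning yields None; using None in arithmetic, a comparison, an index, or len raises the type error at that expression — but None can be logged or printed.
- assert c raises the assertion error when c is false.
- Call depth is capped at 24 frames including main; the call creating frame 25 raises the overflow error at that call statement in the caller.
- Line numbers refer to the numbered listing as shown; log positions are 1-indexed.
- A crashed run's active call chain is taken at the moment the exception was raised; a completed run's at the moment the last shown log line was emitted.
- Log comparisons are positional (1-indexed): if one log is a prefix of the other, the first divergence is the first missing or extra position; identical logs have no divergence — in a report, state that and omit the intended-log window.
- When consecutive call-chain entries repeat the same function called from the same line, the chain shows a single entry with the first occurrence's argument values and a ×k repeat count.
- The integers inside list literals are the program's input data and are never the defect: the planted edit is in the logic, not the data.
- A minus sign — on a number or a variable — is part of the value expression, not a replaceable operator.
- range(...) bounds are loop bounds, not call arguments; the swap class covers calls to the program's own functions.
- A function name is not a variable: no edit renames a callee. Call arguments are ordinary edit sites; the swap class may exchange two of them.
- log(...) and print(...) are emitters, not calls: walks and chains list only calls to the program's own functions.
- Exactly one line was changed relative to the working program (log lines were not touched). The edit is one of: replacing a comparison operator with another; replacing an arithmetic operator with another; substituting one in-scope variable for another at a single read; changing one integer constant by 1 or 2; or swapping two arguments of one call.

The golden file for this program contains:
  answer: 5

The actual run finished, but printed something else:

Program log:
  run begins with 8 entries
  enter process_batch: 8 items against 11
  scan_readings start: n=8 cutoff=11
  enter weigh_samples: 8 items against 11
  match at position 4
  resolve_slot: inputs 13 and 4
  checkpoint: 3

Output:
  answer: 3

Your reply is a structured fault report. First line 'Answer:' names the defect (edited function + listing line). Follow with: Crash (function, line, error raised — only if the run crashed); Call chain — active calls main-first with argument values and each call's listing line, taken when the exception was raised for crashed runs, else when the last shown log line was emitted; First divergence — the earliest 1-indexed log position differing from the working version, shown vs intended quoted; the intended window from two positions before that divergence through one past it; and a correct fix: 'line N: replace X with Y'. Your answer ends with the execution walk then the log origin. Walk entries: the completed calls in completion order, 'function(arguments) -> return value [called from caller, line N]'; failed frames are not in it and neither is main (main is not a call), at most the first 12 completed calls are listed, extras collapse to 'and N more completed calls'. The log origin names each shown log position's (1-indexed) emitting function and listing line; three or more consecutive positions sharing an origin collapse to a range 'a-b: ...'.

Answer: the defect is in scan_readings at line 12.
Key fact: The earliest visible damage is log position 6 — 'resolve_slot: inputs 13 and 4' rather than the intended 'resolve_slot: inputs 22 and 4'.
Call chain: main.
First divergence: at position 6 the run shows 'resolve_slot: inputs 13 and 4' where the working version logs 'resolve_slot: inputs 22 and 4'.
Intended log window:
  4: enter weigh_samples: 8 items against 11
  5: match at position 4
  6: resolve_slot: inputs 22 and 4
  7: checkpoint: 5
Execution walk:
  weigh_samples([7, 7, 2, 3, 11, 4, 1, 5], 11) -> 4  [called from scan_readings, line 9]
  scan_readings([7, 7, 2, 3, 11, 4, 1, 5], 11) -> 13  [called from process_batch, line 22]
  resolve_slot(13, 4) -> 3  [called from process_batch, line 24]
  process_batch([7, 7, 2, 3, 11, 4, 1, 5], 11) -> 3  [called from main, line 30]
Log line origins:
  1: logged in main at line 29
  2: logged in process_batch at line 21
  3: logged in scan_readings at line 8
  4: logged in weigh_samples at line 2
  5: logged in scan_readings at line 10
  6: logged in resolve_slot at line 15
  7: logged in main at line 31
A correct fix: line 12: replace `+` with `*`.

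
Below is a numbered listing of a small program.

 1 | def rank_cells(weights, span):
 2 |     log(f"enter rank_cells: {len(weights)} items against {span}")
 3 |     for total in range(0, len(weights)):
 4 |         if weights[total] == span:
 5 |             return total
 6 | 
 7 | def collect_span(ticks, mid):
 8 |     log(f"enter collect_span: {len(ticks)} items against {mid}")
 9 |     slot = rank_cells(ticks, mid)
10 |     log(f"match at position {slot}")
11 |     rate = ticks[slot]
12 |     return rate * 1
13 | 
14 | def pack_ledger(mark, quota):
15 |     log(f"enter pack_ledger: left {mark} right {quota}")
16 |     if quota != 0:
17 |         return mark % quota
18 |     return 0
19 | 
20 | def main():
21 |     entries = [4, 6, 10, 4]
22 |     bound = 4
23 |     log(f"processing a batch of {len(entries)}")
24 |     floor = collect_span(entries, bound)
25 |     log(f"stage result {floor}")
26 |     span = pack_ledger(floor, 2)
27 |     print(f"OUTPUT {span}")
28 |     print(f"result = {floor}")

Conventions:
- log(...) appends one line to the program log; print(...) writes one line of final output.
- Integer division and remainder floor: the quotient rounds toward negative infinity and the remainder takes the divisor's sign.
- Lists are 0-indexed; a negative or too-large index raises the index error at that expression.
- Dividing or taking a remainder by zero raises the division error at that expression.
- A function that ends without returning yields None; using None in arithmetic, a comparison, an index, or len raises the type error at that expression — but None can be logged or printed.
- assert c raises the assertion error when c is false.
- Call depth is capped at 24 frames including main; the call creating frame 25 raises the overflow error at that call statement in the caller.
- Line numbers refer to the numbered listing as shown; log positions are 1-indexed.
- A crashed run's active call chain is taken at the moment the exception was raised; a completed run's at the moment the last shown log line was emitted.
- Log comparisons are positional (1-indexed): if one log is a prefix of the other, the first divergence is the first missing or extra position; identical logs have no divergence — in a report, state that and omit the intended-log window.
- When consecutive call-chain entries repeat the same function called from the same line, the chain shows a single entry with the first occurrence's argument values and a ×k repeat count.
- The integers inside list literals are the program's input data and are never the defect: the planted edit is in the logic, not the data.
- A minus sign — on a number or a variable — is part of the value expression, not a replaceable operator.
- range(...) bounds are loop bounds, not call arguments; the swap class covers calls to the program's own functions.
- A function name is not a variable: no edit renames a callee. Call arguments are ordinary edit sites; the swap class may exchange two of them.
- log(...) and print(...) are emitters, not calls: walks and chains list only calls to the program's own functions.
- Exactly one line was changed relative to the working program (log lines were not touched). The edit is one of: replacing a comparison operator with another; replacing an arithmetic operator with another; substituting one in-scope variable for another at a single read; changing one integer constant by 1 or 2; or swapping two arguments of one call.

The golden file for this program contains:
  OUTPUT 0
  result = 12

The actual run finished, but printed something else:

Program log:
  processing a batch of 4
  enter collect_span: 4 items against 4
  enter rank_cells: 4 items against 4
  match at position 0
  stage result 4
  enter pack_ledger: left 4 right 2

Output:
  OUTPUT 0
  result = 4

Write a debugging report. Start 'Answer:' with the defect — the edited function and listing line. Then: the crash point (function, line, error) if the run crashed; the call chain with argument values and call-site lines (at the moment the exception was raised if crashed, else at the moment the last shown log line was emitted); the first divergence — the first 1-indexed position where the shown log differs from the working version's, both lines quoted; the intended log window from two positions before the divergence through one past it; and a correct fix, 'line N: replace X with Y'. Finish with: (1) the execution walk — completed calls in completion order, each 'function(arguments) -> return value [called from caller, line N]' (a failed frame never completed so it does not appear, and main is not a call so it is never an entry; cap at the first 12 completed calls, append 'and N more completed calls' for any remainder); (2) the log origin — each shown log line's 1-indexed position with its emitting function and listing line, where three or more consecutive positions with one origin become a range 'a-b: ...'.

Answer: the defect is in collect_span at line 12.
Key fact: At log position 5 the runs split — shown 'stage result 4', but the working version logs 'stage result 12'.
Call chain: main -> pack_ledger(4, 2) (called at line 26).
First divergence: position 5 — shown 'stage result 4', intended 'stage result 12'.
Intended log window:
  3: enter rank_cells: 4 items against 4
  4: match at position 0
  5: stage result 12
  6: enter pack_ledger: left 12 right 2
Execution walk:
  rank_cells([4, 6, 10, 4], 4) -> 0  [called from collect_span, line 9]
  collect_span([4, 6, 10, 4], 4) -> 4  [called from main, line 24]
  pack_ledger(4, 2) -> 0  [called from main, line 26]
Log origin:
  1: emitted by main (line 23)
  2: emitted by collect_span (line 8)
  3: emitted by rank_cells (line 2)
  4: emitted by collect_span (line 10)
  5: emitted by main (line 25)
  6: emitted by pack_ledger (line 15)
A correct fix: line 12: replace `1` with `3`.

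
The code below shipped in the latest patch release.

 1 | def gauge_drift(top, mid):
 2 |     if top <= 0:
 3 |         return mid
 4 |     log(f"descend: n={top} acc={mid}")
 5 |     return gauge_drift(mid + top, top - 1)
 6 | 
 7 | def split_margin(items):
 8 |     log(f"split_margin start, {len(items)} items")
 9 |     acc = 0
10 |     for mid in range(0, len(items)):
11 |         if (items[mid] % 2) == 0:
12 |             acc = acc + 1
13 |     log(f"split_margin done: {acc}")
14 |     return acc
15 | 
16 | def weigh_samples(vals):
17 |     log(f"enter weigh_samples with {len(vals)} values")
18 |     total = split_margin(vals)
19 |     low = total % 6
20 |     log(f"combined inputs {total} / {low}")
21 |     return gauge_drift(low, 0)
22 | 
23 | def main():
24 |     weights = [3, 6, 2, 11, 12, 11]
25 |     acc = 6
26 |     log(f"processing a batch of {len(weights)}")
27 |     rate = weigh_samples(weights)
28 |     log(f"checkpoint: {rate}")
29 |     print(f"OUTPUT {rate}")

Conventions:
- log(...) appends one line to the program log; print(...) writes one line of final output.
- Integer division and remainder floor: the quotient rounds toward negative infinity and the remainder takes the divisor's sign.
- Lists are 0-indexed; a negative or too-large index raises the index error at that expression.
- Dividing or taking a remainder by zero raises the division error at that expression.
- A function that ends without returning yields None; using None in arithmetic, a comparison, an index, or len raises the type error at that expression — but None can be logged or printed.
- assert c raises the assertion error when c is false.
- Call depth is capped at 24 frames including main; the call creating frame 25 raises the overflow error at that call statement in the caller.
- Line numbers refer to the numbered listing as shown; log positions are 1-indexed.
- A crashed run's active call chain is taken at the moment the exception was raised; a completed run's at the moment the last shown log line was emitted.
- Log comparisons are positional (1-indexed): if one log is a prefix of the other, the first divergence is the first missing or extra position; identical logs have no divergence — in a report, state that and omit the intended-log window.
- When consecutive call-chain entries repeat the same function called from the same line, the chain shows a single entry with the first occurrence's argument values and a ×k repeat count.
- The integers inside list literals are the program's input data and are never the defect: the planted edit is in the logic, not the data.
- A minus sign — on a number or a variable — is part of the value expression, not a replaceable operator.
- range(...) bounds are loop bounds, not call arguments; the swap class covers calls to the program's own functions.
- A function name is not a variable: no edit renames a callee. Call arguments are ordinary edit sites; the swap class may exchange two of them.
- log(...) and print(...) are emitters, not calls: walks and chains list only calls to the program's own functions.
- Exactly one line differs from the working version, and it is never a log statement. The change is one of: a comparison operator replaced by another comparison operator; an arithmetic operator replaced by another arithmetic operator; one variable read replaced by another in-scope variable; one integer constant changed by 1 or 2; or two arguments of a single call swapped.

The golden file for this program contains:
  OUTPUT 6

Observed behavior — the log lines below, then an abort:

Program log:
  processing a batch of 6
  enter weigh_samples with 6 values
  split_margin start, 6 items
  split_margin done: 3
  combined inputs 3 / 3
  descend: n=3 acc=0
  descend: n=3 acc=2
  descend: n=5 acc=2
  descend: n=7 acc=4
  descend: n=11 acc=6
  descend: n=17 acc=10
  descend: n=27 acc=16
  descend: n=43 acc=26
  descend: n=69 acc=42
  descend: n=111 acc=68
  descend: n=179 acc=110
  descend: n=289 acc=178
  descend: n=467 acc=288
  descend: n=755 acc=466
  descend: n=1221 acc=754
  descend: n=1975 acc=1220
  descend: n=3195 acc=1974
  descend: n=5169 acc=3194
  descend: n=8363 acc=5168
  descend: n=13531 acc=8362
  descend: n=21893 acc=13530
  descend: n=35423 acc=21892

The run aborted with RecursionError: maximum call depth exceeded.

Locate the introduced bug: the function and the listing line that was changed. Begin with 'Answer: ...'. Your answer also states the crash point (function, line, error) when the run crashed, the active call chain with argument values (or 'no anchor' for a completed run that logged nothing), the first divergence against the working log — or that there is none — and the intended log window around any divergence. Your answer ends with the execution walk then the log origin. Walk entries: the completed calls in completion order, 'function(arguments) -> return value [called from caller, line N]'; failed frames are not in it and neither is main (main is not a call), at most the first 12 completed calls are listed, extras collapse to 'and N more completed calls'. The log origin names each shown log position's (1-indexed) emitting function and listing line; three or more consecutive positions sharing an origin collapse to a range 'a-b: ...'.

Answer: the defect is in gauge_drift at line 5.
Key fact: Everything matches until log position 7, which reads 'descend: n=3 acc=2' in place of 'descend: n=2 acc=3'.
Crash: gauge_drift, line 5, RecursionError.
Call chain: main -> weigh_samples([3, 6, 2, 11, 12, 11]) (called at line 27) -> gauge_drift(3, 0) (called at line 21) -> gauge_drift(3, 2) (called at line 5) ×21.
First divergence: position 7; shown 'descend: n=3 acc=2' vs intended 'descend: n=2 acc=3'.
Intended log window:
  5: combined inputs 3 / 3
  6: descend: n=3 acc=0
  7: descend: n=2 acc=3
  8: descend: n=1 acc=5
Execution walk:
  split_margin([3, 6, 2, 11, 12, 11]) -> 3  [called from weigh_samples, line 18]
Log origin:
  1: logged in main at line 26
  2: logged in weigh_samples at line 17
  3: logged in split_margin at line 8
  4: logged in split_margin at line 13
  5: logged in weigh_samples at line 20
  6-27: logged in gauge_drift at line 4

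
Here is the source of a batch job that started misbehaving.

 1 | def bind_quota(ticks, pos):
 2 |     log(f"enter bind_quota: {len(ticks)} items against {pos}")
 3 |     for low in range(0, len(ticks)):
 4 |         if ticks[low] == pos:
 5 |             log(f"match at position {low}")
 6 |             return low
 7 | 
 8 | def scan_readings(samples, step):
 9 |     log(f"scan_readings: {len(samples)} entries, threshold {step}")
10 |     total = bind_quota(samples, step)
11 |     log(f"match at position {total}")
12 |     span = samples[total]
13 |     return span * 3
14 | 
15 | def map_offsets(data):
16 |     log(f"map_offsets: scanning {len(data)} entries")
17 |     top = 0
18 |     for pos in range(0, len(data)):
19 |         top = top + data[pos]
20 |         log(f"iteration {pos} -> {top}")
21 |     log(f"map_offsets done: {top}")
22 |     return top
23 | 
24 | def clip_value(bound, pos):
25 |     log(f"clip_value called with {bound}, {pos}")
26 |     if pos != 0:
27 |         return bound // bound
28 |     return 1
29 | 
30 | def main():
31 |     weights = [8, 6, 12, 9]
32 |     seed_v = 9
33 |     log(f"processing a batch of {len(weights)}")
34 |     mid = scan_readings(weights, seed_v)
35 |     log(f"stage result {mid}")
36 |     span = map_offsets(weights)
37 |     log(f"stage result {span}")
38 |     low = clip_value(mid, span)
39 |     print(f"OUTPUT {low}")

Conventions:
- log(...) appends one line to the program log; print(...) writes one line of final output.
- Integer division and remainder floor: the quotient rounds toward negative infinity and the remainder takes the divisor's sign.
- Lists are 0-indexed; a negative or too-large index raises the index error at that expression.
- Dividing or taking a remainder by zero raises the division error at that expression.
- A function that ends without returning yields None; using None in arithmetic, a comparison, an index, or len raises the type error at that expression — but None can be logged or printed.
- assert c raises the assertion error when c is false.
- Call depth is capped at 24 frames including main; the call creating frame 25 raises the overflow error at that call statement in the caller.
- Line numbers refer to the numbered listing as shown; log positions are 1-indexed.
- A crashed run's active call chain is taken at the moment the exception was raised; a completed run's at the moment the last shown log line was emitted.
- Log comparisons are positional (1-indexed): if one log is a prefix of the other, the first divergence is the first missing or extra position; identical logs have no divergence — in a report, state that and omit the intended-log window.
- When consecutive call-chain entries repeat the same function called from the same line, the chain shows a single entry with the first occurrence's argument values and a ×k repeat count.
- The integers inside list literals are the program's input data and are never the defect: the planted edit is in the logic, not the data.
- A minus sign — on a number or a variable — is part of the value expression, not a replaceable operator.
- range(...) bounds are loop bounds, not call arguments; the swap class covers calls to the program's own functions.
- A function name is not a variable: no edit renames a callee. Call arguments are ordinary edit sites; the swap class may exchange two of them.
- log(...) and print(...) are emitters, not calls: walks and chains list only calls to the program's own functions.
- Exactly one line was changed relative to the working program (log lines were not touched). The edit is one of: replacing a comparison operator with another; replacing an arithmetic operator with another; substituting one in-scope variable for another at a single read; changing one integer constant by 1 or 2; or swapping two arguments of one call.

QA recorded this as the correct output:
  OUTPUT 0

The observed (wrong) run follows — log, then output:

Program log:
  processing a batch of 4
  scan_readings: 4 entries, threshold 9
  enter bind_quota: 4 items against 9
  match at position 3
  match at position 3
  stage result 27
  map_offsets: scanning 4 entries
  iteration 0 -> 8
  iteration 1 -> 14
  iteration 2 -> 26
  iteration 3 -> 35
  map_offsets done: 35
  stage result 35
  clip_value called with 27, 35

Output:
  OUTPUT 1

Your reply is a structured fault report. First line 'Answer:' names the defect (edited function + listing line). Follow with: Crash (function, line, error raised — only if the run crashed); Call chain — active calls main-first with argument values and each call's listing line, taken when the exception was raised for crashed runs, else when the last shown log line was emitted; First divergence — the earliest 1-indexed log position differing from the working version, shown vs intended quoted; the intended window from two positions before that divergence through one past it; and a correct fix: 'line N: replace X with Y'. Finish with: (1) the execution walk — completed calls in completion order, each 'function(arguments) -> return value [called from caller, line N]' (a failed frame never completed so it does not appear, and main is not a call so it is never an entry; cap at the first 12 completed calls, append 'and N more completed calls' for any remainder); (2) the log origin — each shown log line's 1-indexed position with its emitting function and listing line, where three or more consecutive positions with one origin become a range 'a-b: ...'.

Answer: the defect is in clip_value at line 27.
Key observation: No log line changed; the fault shows up purely in the output.
Call chain: main -> clip_value(27, 35) (called at line 38).
First divergence: there is none — every log position agrees.
Execution walk:
  bind_quota([8, 6, 12, 9], 9) -> 3  [called from scan_readings, line 10]
  scan_readings([8, 6, 12, 9], 9) -> 27  [called from main, line 34]
  map_offsets([8, 6, 12, 9]) -> 35  [called from main, line 36]
  clip_value(27, 35) -> 1  [called from main, line 38]
Log origin:
  1: from main, line 33
  2: from scan_readings, line 9
  3: from bind_quota, line 2
  4: from bind_quota, line 5
  5: from scan_readings, line 11
  6: from main, line 35
  7: from map_offsets, line 16
  8-11: from map_offsets, line 20
  12: from map_offsets, line 21
  13: from main, line 37
  14: from clip_value, line 25
A correct fix: line 27: replace `bound // bound` with `bound // pos`.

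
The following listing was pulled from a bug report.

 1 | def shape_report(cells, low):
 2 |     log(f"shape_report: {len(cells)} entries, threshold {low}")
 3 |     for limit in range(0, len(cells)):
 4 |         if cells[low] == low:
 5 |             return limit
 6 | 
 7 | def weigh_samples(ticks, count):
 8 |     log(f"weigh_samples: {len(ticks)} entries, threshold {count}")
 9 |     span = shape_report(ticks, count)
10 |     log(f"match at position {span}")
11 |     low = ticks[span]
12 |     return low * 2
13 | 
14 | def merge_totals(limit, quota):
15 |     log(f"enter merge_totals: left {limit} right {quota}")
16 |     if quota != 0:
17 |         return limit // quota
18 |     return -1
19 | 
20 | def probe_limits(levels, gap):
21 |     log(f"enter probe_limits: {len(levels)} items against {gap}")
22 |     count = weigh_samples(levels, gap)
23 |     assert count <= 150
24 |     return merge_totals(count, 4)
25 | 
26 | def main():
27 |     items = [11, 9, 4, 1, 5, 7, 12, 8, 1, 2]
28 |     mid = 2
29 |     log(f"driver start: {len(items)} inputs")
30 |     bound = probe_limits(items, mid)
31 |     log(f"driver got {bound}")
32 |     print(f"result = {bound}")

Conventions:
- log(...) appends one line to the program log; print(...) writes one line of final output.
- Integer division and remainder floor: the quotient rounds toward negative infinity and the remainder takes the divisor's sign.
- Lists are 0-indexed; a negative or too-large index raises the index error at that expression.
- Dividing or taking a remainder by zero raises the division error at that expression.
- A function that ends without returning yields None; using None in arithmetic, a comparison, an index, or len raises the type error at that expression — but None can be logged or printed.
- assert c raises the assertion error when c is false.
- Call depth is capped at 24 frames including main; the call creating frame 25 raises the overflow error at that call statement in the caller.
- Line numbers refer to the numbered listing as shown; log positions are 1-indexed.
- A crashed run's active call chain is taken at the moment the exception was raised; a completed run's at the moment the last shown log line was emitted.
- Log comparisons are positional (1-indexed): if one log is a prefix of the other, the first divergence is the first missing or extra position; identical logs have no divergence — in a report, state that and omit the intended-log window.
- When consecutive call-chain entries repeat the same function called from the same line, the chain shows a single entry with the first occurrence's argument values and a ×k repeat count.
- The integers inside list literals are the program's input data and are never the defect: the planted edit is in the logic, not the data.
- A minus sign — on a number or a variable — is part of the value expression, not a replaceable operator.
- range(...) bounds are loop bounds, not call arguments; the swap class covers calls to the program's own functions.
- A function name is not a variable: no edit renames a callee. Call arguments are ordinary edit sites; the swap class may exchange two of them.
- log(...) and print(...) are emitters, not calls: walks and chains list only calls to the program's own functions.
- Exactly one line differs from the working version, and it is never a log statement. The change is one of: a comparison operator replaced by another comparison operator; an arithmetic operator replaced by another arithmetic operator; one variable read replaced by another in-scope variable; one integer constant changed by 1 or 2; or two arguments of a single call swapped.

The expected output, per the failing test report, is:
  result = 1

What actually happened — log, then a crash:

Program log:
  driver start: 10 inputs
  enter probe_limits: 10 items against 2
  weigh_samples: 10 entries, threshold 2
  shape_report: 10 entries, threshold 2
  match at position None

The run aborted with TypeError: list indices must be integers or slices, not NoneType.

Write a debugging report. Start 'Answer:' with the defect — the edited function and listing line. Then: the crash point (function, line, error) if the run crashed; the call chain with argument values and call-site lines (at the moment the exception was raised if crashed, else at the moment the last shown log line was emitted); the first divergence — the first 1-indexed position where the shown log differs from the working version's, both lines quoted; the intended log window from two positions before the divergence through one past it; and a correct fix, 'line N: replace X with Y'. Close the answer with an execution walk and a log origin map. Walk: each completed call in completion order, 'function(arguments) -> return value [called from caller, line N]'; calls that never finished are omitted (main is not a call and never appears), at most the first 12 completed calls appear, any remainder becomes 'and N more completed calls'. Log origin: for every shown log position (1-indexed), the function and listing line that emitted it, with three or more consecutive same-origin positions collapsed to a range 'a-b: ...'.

Answer: the defect is in shape_report at line 4.
Core observation: At log position 5 the runs split — shown 'match at position None', but the working version logs 'match at position 9'.
Crash: weigh_samples, line 11, TypeError.
Call chain: main -> probe_limits([11, 9, 4, 1, 5, 7, 12, 8, 1, 2], 2) (called at line 30) -> weigh_samples([11, 9, 4, 1, 5, 7, 12, 8, 1, 2], 2) (called at line 22).
First divergence: at position 5 the run shows 'match at position None' where the working version logs 'match at position 9'.
Intended log window:
  3: weigh_samples: 10 entries, threshold 2
  4: shape_report: 10 entries, threshold 2
  5: match at position 9
  6: enter merge_totals: left 4 right 4
Execution walk:
  shape_report([11, 9, 4, 1, 5, 7, 12, 8, 1, 2], 2) -> None  [called from weigh_samples, line 9]
Log origins:
  1: logged in main at line 29
  2: logged in probe_limits at line 21
  3: logged in weigh_samples at line 8
  4: logged in shape_report at line 2
  5: logged in weigh_samples at line 10
A correct fix: line 4: replace `cells[low]` with `cells[limit]`.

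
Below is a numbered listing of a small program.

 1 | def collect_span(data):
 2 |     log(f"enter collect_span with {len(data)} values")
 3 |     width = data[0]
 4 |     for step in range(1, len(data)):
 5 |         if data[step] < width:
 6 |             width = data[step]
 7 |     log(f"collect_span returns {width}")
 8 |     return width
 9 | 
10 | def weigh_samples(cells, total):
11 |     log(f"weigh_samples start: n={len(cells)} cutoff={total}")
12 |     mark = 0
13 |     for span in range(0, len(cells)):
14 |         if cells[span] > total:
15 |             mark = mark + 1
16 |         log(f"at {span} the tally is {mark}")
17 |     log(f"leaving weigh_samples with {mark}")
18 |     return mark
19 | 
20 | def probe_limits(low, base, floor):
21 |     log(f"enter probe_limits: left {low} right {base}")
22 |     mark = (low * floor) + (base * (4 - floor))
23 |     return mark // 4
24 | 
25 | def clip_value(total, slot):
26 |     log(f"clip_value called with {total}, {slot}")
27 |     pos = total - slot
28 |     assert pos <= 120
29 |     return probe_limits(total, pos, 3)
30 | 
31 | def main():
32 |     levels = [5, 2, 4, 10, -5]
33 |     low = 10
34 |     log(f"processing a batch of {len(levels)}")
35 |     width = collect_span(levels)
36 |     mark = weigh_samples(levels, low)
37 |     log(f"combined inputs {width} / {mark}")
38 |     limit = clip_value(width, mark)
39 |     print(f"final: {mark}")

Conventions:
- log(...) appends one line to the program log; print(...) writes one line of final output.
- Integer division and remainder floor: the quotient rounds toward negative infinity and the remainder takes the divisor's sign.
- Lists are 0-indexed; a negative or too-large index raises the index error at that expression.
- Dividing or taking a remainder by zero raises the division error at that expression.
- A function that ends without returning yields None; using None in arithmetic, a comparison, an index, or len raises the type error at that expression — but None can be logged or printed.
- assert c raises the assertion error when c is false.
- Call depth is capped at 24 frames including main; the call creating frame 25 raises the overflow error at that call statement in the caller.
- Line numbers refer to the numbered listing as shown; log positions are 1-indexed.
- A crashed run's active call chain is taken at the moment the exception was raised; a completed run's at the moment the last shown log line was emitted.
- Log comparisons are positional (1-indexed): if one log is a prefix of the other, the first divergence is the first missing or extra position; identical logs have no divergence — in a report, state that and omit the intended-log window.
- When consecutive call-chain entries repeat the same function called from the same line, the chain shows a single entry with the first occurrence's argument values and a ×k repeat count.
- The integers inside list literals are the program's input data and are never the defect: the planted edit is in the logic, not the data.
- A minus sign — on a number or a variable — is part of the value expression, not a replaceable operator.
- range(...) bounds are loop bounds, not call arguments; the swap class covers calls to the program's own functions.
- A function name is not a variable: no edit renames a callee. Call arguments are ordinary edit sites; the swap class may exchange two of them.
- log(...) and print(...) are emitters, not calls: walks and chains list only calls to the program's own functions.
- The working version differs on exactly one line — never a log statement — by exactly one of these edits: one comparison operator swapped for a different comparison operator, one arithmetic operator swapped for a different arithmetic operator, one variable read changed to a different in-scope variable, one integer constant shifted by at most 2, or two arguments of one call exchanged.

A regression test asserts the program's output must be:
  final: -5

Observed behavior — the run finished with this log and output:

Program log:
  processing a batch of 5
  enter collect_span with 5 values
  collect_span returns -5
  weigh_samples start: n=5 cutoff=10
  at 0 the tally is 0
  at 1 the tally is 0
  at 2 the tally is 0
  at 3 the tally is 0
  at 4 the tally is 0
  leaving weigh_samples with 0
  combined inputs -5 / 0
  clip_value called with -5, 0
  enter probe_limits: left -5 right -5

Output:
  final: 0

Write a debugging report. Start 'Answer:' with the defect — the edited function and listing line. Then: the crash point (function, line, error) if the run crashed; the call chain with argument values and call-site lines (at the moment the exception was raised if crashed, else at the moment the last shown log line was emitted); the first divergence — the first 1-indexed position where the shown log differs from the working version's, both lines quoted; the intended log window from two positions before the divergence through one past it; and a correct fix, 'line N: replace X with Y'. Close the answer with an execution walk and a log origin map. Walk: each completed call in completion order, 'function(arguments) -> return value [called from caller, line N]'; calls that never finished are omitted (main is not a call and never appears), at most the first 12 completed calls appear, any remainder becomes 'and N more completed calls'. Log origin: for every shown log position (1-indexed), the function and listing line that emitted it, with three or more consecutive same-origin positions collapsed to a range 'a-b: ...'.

Answer: the defect is in main at line 39.
Key fact: The two runs log identically and part ways only at the printed values.
Call chain: main -> clip_value(-5, 0) (called at line 38) -> probe_limits(-5, -5, 3) (called at line 29).
First divergence: none (the log streams are identical).
Execution walk:
  collect_span([5, 2, 4, 10, -5]) -> -5  [called from main, line 35]
  weigh_samples([5, 2, 4, 10, -5], 10) -> 0  [called from main, line 36]
  probe_limits(-5, -5, 3) -> -5  [called from clip_value, line 29]
  clip_value(-5, 0) -> -5  [called from main, line 38]
Origin of each log line:
  1: from main, line 34
  2: from collect_span, line 2
  3: from collect_span, line 7
  4: from weigh_samples, line 11
  5-9: from weigh_samples, line 16
  10: from weigh_samples, line 17
  11: from main, line 37
  12: from clip_value, line 26
  13: from probe_limits, line 21
A correct fix: line 39: replace `mark` with `limit`.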